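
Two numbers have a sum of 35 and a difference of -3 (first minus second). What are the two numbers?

first number: 16, second number: 19

Let x = first number, y = second number.
  x + y = 35
  -y + x = -3
From equation 1: x = 35 − y.
Substitute into equation 2 and solve: y = 19.
Then x = 16.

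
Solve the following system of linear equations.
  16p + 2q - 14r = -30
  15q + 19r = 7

Row-reduce:
R1 ← R1 / (16).
R2 ← R2 / (15).
R1 ← R1 − 1/8·R2.
Rank is 2 with 3 unknowns, leaving r free.

infinitely many solutions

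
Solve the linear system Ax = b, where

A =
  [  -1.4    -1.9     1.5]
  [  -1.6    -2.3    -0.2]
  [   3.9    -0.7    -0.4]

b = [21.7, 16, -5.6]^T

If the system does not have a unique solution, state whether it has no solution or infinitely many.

x_1 = -2, x_2 = -6, x_3 = 5

Row-reduce the augmented matrix:
R1 ← R1 / (-7/5).
R2 ← R2 + 8/5·R1.
R3 ← R3 − 39/10·R1.
R2 ← R2 / (-9/70).
R1 ← R1 − 19/14·R2.
R3 ← R3 + 839/140·R2.
R3 ← R3 / (16741/180).
R1 ← R1 + 383/18·R3.
R2 ← R2 − 134/9·R3.
Reading off the reduced rows gives x_1 = -2, x_2 = -6, x_3 = 5.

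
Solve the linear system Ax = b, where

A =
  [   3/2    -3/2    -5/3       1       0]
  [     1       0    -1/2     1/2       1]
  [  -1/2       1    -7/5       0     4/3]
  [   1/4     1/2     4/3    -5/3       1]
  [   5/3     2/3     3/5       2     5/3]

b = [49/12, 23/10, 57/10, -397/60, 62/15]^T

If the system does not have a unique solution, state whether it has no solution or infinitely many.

x_1 = -2, x_2 = -1/2, x_3 = -2, x_4 = 3, x_5 = 9/5

Row-reduce the augmented matrix:
R1 ← R1 / (3/2).
R2 ← R2 − 1·R1.
R3 ← R3 + 1/2·R1.
R4 ← R4 − 1/4·R1.
R5 ← R5 − 5/3·R1.
R1 ← R1 + 1·R2.
R3 ← R3 − 1/2·R2.
R4 ← R4 − 3/4·R2.
R5 ← R5 − 7/3·R2.
R3 ← R3 / (-407/180).
R1 ← R1 + 1/2·R3.
R2 ← R2 − 11/18·R3.
R4 ← R4 − 83/72·R3.
R5 ← R5 − 277/270·R3.
R4 ← R4 / (-3653/2442).
R1 ← R1 − 166/407·R4.
R2 ← R2 + 2/37·R4.
R3 ← R3 + 75/407·R4.
R5 ← R5 − 597/407·R4.
R5 ← R5 / (12269/32877).
R1 ← R1 − 3652/3653·R5.
R2 ← R2 − 13160/10959·R5.
R3 ← R3 + 1650/3653·R5.
R4 ← R4 + 1648/3653·R5.
Reading off the reduced rows gives x_1 = -2, x_2 = -1/2, x_3 = -2, x_4 = 3, x_5 = 9/5.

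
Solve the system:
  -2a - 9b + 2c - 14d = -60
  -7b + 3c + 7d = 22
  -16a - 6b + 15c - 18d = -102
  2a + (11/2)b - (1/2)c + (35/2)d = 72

no solution

Row-reduce:
R1 ← R1 / (-2).
R3 ← R3 + 16·R1.
R4 ← R4 − 2·R1.
R2 ← R2 / (-7).
R1 ← R1 − 9/2·R2.
R3 ← R3 − 66·R2.
R4 ← R4 + 7/2·R2.
R3 ← R3 / (191/7).
R1 ← R1 − 13/14·R3.
R2 ← R2 + 3/7·R3.
Row 4 reduces to 0 = 1, a contradiction. The system is inconsistent.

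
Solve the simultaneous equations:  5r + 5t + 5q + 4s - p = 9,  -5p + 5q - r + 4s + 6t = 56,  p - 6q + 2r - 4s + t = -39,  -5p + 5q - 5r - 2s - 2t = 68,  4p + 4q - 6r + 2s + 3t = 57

p = -2, q = 6, r = -6, s = -2, t = 3

Row-reduce the augmented matrix:
R1 ← R1 / (-1).
R2 ← R2 + 5·R1.
R3 ← R3 − 1·R1.
R4 ← R4 + 5·R1.
R5 ← R5 − 4·R1.
R2 ← R2 / (-20).
R1 ← R1 + 5·R2.
R3 ← R3 + 1·R2.
R4 ← R4 + 20·R2.
R5 ← R5 − 24·R2.
R3 ← R3 / (83/10).
R1 ← R1 − 3/2·R3.
R2 ← R2 − 13/10·R3.
R4 ← R4 + 4·R3.
R5 ← R5 + 86/5·R3.
R4 ← R4 / (-466/83).
R1 ← R1 + 12/83·R4.
R2 ← R2 − 56/83·R4.
R3 ← R3 − 8/83·R4.
R5 ← R5 − 38/83·R4.
R5 ← R5 / (3314/233).
R1 ← R1 + 323/233·R5.
R2 ← R2 + 325/466·R5.
R3 ← R3 − 353/466·R5.
R4 ← R4 − 193/233·R5.
Reading off the reduced rows gives p = -2, q = 6, r = -6, s = -2, t = 3.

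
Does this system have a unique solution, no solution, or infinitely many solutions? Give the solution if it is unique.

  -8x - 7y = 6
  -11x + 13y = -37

x = 1, y = -2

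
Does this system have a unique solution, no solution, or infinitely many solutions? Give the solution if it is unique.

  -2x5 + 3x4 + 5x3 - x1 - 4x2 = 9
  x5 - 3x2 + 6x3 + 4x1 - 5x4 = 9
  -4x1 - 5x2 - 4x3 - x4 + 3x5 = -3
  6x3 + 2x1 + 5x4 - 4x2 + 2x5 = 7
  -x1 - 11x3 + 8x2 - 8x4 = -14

no solution

Row-reduce:
R1 ← R1 / (-1).
R2 ← R2 − 4·R1.
R3 ← R3 + 4·R1.
R4 ← R4 − 2·R1.
R5 ← R5 + 1·R1.
R2 ← R2 / (-19).
R1 ← R1 − 4·R2.
R3 ← R3 − 11·R2.
R4 ← R4 + 12·R2.
R5 ← R5 − 12·R2.
R3 ← R3 / (-170/19).
R1 ← R1 − 9/19·R3.
R2 ← R2 + 26/19·R3.
R4 ← R4 + 8/19·R3.
R5 ← R5 − 8/19·R3.
R4 ← R4 / (7).
R1 ← R1 + 2·R4.
R2 ← R2 − 1·R4.
R3 ← R3 − 1·R4.
R5 ← R5 + 7·R4.
Row 5 reduces to 0 = 2, a contradiction. The system is inconsistent.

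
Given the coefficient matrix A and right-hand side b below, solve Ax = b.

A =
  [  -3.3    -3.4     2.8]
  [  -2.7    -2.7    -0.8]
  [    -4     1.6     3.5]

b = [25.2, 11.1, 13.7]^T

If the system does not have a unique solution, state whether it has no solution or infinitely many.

x_1 = -2, x_2 = -3, x_3 = 3

Row-reduce the augmented matrix:
R1 ← R1 / (-33/10).
R2 ← R2 + 27/10·R1.
R3 ← R3 + 4·R1.
R2 ← R2 / (9/110).
R1 ← R1 − 34/33·R2.
R3 ← R3 − 944/165·R2.
R3 ← R3 / (11677/54).
R1 ← R1 − 1028/27·R3.
R2 ← R2 + 340/9·R3.
Reading off the reduced rows gives x_1 = -2, x_2 = -3, x_3 = 3.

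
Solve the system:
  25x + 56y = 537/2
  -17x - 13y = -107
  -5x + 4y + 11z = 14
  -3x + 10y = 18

Row-reduce:
R1 ← R1 / (25).
R2 ← R2 + 17·R1.
R3 ← R3 + 5·R1.
R4 ← R4 + 3·R1.
R2 ← R2 / (627/25).
R1 ← R1 − 56/25·R2.
R3 ← R3 − 76/5·R2.
R4 ← R4 − 418/25·R2.
R3 ← R3 / (11).
Row 4 reduces to 0 = -1/6, a contradiction. The system is inconsistent.

no solution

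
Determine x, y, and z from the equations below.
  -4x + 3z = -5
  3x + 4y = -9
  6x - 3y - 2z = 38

x = 5, y = -6, z = 5

Row-reduce the augmented matrix:
R1 ← R1 / (-4).
R2 ← R2 − 3·R1.
R3 ← R3 − 6·R1.
R2 ← R2 / (4).
R3 ← R3 + 3·R2.
R3 ← R3 / (67/16).
R1 ← R1 + 3/4·R3.
R2 ← R2 − 9/16·R3.
Reading off the reduced rows gives x = 5, y = -6, z = 5.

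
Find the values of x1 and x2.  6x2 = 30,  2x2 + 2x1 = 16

Row-reduce the augmented matrix:
Swap R1 and R2.
R1 ← R1 / (2).
R2 ← R2 / (6).
R1 ← R1 − 1·R2.
Reading off the reduced rows gives x1 = 3, x2 = 5.

x1 = 3, x2 = 5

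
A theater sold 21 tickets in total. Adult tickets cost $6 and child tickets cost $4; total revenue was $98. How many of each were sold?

adult tickets: 7, child tickets: 14

Let a = adult tickets, c = child tickets.
  a + c = 21
  6a + 4c = 98
From equation 1: a = 21 − c.
Substitute into equation 2 and solve: c = 14.
Then a = 7.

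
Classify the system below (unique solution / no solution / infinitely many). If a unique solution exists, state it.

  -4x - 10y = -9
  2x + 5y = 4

no solution

Row-reduce:
R1 ← R1 / (-4).
R2 ← R2 − 2·R1.
Row 2 reduces to 0 = -1/2, a contradiction. The system is inconsistent.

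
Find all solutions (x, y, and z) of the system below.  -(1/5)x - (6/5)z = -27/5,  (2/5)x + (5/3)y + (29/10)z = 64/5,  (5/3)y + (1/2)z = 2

infinitely many solutions

Row-reduce:
R1 ← R1 / (-1/5).
R2 ← R2 − 2/5·R1.
R2 ← R2 / (5/3).
R3 ← R3 − 5/3·R2.
Rank is 2 with 3 unknowns, leaving z free.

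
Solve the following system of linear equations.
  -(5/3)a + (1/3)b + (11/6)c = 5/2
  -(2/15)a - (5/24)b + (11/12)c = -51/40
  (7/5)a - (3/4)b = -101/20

Row-reduce:
R1 ← R1 / (-5/3).
R2 ← R2 + 2/15·R1.
R3 ← R3 − 7/5·R1.
R2 ← R2 / (-47/200).
R1 ← R1 + 1/5·R2.
R3 ← R3 + 47/100·R2.
Rank is 2 with 3 unknowns, leaving c free.

infinitely many solutions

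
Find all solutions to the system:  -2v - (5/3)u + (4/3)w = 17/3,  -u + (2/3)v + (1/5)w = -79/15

infinitely many solutions

Row-reduce:
R1 ← R1 / (-5/3).
R2 ← R2 + 1·R1.
R2 ← R2 / (28/15).
R1 ← R1 − 6/5·R2.
Rank is 2 with 3 unknowns, leaving w free.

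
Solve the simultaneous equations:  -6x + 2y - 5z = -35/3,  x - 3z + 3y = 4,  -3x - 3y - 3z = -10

x = 2, y = 1, z = 1/3

Row-reduce the augmented matrix:
R1 ← R1 / (-6).
R2 ← R2 − 1·R1.
R3 ← R3 + 3·R1.
R2 ← R2 / (10/3).
R1 ← R1 + 1/3·R2.
R3 ← R3 + 4·R2.
R3 ← R3 / (-51/10).
R1 ← R1 − 9/20·R3.
R2 ← R2 + 23/20·R3.
Reading off the reduced rows gives x = 2, y = 1, z = 1/3.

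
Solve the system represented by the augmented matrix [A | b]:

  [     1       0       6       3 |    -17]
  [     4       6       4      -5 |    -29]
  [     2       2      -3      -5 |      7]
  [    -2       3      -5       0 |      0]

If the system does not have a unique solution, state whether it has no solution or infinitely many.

Row-reduce the augmented matrix:
R2 ← R2 − 4·R1.
R3 ← R3 − 2·R1.
R4 ← R4 + 2·R1.
R2 ← R2 / (6).
R3 ← R3 − 2·R2.
R4 ← R4 − 3·R2.
R3 ← R3 / (-25/3).
R1 ← R1 − 6·R3.
R2 ← R2 + 10/3·R3.
R4 ← R4 − 17·R3.
R4 ← R4 / (181/50).
R1 ← R1 + 21/25·R4.
R2 ← R2 + 7/10·R4.
R3 ← R3 − 16/25·R4.
Reading off the reduced rows gives x_1 = 4, x_2 = -4, x_3 = -4, x_4 = 1.

x_1 = 4, x_2 = -4, x_3 = -4, x_4 = 1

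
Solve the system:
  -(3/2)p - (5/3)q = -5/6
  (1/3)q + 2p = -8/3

p = -5/3, q = 2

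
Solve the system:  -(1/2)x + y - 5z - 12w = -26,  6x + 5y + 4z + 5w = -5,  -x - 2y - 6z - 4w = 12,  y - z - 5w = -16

infinitely many solutions

Row-reduce:
R1 ← R1 / (-1/2).
R2 ← R2 − 6·R1.
R3 ← R3 + 1·R1.
R2 ← R2 / (17).
R1 ← R1 + 2·R2.
R3 ← R3 + 4·R2.
R4 ← R4 − 1·R2.
R3 ← R3 / (-156/17).
R1 ← R1 − 58/17·R3.
R2 ← R2 + 56/17·R3.
R4 ← R4 − 39/17·R3.
Rank is 3 with 4 unknowns, leaving w free.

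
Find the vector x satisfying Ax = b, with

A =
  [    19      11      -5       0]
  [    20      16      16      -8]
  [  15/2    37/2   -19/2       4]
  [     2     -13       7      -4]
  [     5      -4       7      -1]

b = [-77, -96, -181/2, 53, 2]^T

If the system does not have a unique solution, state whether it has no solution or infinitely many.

no solution

Row-reduce:
R1 ← R1 / (19).
R2 ← R2 − 20·R1.
R3 ← R3 − 15/2·R1.
R4 ← R4 − 2·R1.
R5 ← R5 − 5·R1.
R2 ← R2 / (84/19).
R1 ← R1 − 11/19·R2.
R3 ← R3 − 269/19·R2.
R4 ← R4 + 269/19·R2.
R5 ← R5 + 131/19·R2.
R3 ← R3 / (-1588/21).
R1 ← R1 + 64/21·R3.
R2 ← R2 − 101/21·R3.
R4 ← R4 − 1588/21·R3.
R5 ← R5 − 871/21·R3.
Swap R4 and R5.
R4 ← R4 / (2199/794).
R1 ← R1 + 58/397·R4.
R2 ← R2 − 59/794·R4.
R3 ← R3 + 311/794·R4.
Row 5 reduces to 0 = 1, a contradiction. The system is inconsistent.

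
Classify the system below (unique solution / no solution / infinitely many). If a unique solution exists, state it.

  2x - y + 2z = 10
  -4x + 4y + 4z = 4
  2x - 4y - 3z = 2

x = -1, y = -4, z = 4

Row-reduce the augmented matrix:
R1 ← R1 / (2).
R2 ← R2 + 4·R1.
R3 ← R3 − 2·R1.
R2 ← R2 / (2).
R1 ← R1 + 1/2·R2.
R3 ← R3 + 3·R2.
R3 ← R3 / (7).
R1 ← R1 − 3·R3.
R2 ← R2 − 4·R3.
Reading off the reduced rows gives x = -1, y = -4, z = 4.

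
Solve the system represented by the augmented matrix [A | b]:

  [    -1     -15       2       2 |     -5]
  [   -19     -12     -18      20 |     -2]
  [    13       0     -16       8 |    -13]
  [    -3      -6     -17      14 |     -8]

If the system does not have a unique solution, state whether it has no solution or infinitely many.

Row-reduce:
R1 ← R1 / (-1).
R2 ← R2 + 19·R1.
R3 ← R3 − 13·R1.
R4 ← R4 + 3·R1.
R2 ← R2 / (273).
R1 ← R1 − 15·R2.
R3 ← R3 + 195·R2.
R4 ← R4 − 39·R2.
R3 ← R3 / (-30).
R1 ← R1 − 14/13·R3.
R2 ← R2 + 8/39·R3.
R4 ← R4 + 15·R3.
Row 4 reduces to 0 = -1/2, a contradiction. The system is inconsistent.

no solution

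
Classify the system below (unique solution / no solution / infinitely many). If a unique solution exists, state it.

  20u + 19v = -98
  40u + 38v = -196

Row-reduce:
R1 ← R1 / (20).
R2 ← R2 − 40·R1.
Rank is 1 with 2 unknowns, leaving v free.

infinitely many solutions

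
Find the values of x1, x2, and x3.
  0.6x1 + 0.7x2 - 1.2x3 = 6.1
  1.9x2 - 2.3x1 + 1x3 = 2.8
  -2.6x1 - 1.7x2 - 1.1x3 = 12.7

Row-reduce the augmented matrix:
R1 ← R1 / (3/5).
R2 ← R2 + 23/10·R1.
R3 ← R3 + 13/5·R1.
R2 ← R2 / (55/12).
R1 ← R1 − 7/6·R2.
R3 ← R3 − 4/3·R2.
R3 ← R3 / (-2889/550).
R1 ← R1 + 298/275·R3.
R2 ← R2 + 216/275·R3.
Reading off the reduced rows gives x1 = -3, x2 = 1, x3 = -6.

x1 = -3, x2 = 1, x3 = -6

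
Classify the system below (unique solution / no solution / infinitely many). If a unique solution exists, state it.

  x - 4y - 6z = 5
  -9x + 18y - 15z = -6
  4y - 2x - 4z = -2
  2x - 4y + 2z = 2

no solution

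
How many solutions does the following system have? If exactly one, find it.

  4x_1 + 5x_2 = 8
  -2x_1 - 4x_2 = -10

x_1 = -3, x_2 = 4

Row-reduce the augmented matrix:
R1 ← R1 / (4).
R2 ← R2 + 2·R1.
R2 ← R2 / (-3/2).
R1 ← R1 − 5/4·R2.
Reading off the reduced rows gives x_1 = -3, x_2 = 4.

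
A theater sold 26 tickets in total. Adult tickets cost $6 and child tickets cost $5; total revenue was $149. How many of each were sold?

adult tickets: 19, child tickets: 7

Let a = adult tickets, c = child tickets.
  a + c = 26
  5c + 6a = 149
From equation 1: a = 26 − c.
Substitute into equation 2 and solve: c = 7.
Then a = 19.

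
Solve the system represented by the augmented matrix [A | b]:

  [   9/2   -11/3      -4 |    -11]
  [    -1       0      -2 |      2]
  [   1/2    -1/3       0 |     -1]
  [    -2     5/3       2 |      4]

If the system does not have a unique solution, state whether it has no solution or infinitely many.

no solution

Row-reduce:
R1 ← R1 / (9/2).
R2 ← R2 + 1·R1.
R3 ← R3 − 1/2·R1.
R4 ← R4 + 2·R1.
R2 ← R2 / (-22/27).
R1 ← R1 + 22/27·R2.
R3 ← R3 − 2/27·R2.
R4 ← R4 − 1/27·R2.
R3 ← R3 / (2/11).
R1 ← R1 − 2·R3.
R2 ← R2 − 39/11·R3.
R4 ← R4 − 1/11·R3.
Row 4 reduces to 0 = -1, a contradiction. The system is inconsistent.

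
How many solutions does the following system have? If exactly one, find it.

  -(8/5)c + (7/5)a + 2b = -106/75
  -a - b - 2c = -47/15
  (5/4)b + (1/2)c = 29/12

Row-reduce the augmented matrix:
R1 ← R1 / (7/5).
R2 ← R2 + 1·R1.
R2 ← R2 / (3/7).
R1 ← R1 − 10/7·R2.
R3 ← R3 − 5/4·R2.
R3 ← R3 / (29/3).
R1 ← R1 − 28/3·R3.
R2 ← R2 + 22/3·R3.
Reading off the reduced rows gives a = -6/5, b = 4/3, c = 3/2.

a = -6/5, b = 4/3, c = 3/2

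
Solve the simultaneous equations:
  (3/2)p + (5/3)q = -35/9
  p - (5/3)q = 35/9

p = 0, q = -7/3

From equation 2: p = 35/9 + 5/3·q.
Substitute into equation 1 and solve: q = -7/3.
Then p = 0.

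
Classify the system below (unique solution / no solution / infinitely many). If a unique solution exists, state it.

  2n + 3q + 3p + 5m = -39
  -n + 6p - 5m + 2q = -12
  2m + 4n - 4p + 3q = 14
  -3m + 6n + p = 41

m = -5, n = 5, p = -4, q = -4

Row-reduce the augmented matrix:
R1 ← R1 / (5).
R2 ← R2 + 5·R1.
R3 ← R3 − 2·R1.
R4 ← R4 + 3·R1.
R1 ← R1 − 2/5·R2.
R3 ← R3 − 16/5·R2.
R4 ← R4 − 36/5·R2.
R3 ← R3 / (-34).
R1 ← R1 + 3·R3.
R2 ← R2 − 9·R3.
R4 ← R4 + 62·R3.
R4 ← R4 / (-706/85).
R1 ← R1 + 5/34·R4.
R2 ← R2 − 211/170·R4.
R3 ← R3 − 71/170·R4.
Reading off the reduced rows gives m = -5, n = 5, p = -4, q = -4.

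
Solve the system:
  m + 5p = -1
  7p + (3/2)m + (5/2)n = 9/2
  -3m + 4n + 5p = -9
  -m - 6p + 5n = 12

no solution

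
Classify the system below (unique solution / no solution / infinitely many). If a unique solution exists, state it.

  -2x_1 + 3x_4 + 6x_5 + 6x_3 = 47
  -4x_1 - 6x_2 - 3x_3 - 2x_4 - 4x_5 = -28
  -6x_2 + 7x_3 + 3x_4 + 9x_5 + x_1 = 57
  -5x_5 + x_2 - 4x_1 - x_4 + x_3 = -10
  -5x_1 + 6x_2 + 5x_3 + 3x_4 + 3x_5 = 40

Row-reduce:
R1 ← R1 / (-2).
R2 ← R2 + 4·R1.
R3 ← R3 − 1·R1.
R4 ← R4 + 4·R1.
R5 ← R5 + 5·R1.
R2 ← R2 / (-6).
R3 ← R3 + 6·R2.
R4 ← R4 − 1·R2.
R5 ← R5 − 6·R2.
R3 ← R3 / (25).
R1 ← R1 + 3·R3.
R2 ← R2 − 5/2·R3.
R4 ← R4 + 27/2·R3.
R5 ← R5 + 25·R3.
R4 ← R4 / (-19/12).
R2 ← R2 − 1/12·R4.
R3 ← R3 − 1/2·R4.
Row 5 reduces to 0 = 3, a contradiction. The system is inconsistent.

no solution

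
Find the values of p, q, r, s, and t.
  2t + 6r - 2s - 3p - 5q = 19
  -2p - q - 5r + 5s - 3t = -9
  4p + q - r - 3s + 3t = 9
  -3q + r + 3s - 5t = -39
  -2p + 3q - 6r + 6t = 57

p = -6, q = -1, r = -4, s = -6, t = 4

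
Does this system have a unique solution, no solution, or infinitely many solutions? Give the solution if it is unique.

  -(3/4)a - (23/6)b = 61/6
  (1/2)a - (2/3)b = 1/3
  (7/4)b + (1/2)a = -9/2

no solution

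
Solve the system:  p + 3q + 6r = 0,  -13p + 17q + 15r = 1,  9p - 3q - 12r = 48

Row-reduce the augmented matrix:
R2 ← R2 + 13·R1.
R3 ← R3 − 9·R1.
R2 ← R2 / (56).
R1 ← R1 − 3·R2.
R3 ← R3 + 30·R2.
R3 ← R3 / (-453/28).
R1 ← R1 − 57/56·R3.
R2 ← R2 − 93/56·R3.
Reading off the reduced rows gives p = 3, q = 5, r = -3.

p = 3, q = 5, r = -3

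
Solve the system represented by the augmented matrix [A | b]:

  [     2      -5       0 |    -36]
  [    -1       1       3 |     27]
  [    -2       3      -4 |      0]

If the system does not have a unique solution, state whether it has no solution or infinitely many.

Row-reduce the augmented matrix:
R1 ← R1 / (2).
R2 ← R2 + 1·R1.
R3 ← R3 + 2·R1.
R2 ← R2 / (-3/2).
R1 ← R1 + 5/2·R2.
R3 ← R3 + 2·R2.
R3 ← R3 / (-8).
R1 ← R1 + 5·R3.
R2 ← R2 + 2·R3.
Reading off the reduced rows gives x_1 = -3, x_2 = 6, x_3 = 6.

x_1 = -3, x_2 = 6, x_3 = 6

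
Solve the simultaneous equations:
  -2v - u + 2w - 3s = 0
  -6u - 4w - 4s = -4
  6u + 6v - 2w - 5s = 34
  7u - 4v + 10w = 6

infinitely many solutions

Row-reduce:
R1 ← R1 / (-1).
R2 ← R2 + 6·R1.
R3 ← R3 − 6·R1.
R4 ← R4 − 7·R1.
R2 ← R2 / (12).
R1 ← R1 − 2·R2.
R3 ← R3 + 6·R2.
R4 ← R4 + 18·R2.
R3 ← R3 / (2).
R1 ← R1 − 2/3·R3.
R2 ← R2 + 4/3·R3.
Rank is 3 with 4 unknowns, leaving s free.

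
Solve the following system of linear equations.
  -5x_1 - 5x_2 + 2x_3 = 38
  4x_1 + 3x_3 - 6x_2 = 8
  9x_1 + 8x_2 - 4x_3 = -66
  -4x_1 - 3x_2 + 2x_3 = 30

no solution

Row-reduce:
R1 ← R1 / (-5).
R2 ← R2 − 4·R1.
R3 ← R3 − 9·R1.
R4 ← R4 + 4·R1.
R2 ← R2 / (-10).
R1 ← R1 − 1·R2.
R3 ← R3 + 1·R2.
R4 ← R4 − 1·R2.
R3 ← R3 / (-43/50).
R1 ← R1 − 3/50·R3.
R2 ← R2 + 23/50·R3.
R4 ← R4 − 43/50·R3.
Row 4 reduces to 0 = 2, a contradiction. The system is inconsistent.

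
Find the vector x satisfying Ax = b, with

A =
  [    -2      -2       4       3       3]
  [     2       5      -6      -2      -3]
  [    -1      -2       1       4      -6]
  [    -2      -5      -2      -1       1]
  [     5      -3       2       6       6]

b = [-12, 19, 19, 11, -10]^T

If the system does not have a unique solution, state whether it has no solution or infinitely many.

x_1 = -1, x_2 = -1, x_3 = -4, x_4 = 2, x_5 = -2

Row-reduce the augmented matrix:
R1 ← R1 / (-2).
R2 ← R2 − 2·R1.
R3 ← R3 + 1·R1.
R4 ← R4 + 2·R1.
R5 ← R5 − 5·R1.
R2 ← R2 / (3).
R1 ← R1 − 1·R2.
R3 ← R3 + 1·R2.
R4 ← R4 + 3·R2.
R5 ← R5 + 8·R2.
R3 ← R3 / (-5/3).
R1 ← R1 + 4/3·R3.
R2 ← R2 + 2/3·R3.
R4 ← R4 + 8·R3.
R5 ← R5 − 20/3·R3.
R4 ← R4 / (-83/5).
R1 ← R1 + 41/10·R4.
R2 ← R2 + 4/5·R4.
R3 ← R3 + 17/10·R4.
R5 ← R5 − 55/2·R4.
R5 ← R5 / (6611/166).
R1 ← R1 + 647/166·R5.
R2 ← R2 − 113/83·R5.
R3 ← R3 − 169/166·R5.
R4 ← R4 + 170/83·R5.
Reading off the reduced rows gives x_1 = -1, x_2 = -1, x_3 = -4, x_4 = 2, x_5 = -2.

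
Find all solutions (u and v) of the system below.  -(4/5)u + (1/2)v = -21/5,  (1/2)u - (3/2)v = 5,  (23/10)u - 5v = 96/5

u = 4, v = -2

Row-reduce the augmented matrix:
R1 ← R1 / (-4/5).
R2 ← R2 − 1/2·R1.
R3 ← R3 − 23/10·R1.
R2 ← R2 / (-19/16).
R1 ← R1 + 5/8·R2.
R3 ← R3 + 57/16·R2.
R3 reduces to 0 = 0, so the extra equation is consistent.
Reading off the reduced rows gives u = 4, v = -2.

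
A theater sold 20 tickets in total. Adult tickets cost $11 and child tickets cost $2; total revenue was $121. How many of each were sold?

Let a = adult tickets, c = child tickets.
  a + c = 20
  11a + 2c = 121
From equation 1: a = 20 − c.
Substitute into equation 2 and solve: c = 11.
Then a = 9.

adult tickets: 9, child tickets: 11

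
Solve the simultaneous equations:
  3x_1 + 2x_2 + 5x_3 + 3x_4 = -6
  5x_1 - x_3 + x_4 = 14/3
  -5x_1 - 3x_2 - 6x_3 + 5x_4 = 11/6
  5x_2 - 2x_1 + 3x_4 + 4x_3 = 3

x_1 = 1/2, x_2 = 3, x_3 = -5/2, x_4 = -1/3

Row-reduce the augmented matrix:
R1 ← R1 / (3).
R2 ← R2 − 5·R1.
R3 ← R3 + 5·R1.
R4 ← R4 + 2·R1.
R2 ← R2 / (-10/3).
R1 ← R1 − 2/3·R2.
R3 ← R3 − 1/3·R2.
R4 ← R4 − 19/3·R2.
R3 ← R3 / (7/5).
R1 ← R1 + 1/5·R3.
R2 ← R2 − 14/5·R3.
R4 ← R4 + 52/5·R3.
R4 ← R4 / (481/7).
R1 ← R1 − 11/7·R4.
R2 ← R2 + 18·R4.
R3 ← R3 − 48/7·R4.
Reading off the reduced rows gives x_1 = 1/2, x_2 = 3, x_3 = -5/2, x_4 = -1/3.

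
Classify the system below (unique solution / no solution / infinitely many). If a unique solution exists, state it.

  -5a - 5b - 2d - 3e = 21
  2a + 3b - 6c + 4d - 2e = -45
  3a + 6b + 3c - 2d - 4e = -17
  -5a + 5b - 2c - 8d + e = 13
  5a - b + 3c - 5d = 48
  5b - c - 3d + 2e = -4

Row-reduce the augmented matrix:
R1 ← R1 / (-5).
R2 ← R2 − 2·R1.
R3 ← R3 − 3·R1.
R4 ← R4 + 5·R1.
R5 ← R5 − 5·R1.
R1 ← R1 − 1·R2.
R3 ← R3 − 3·R2.
R4 ← R4 − 10·R2.
R5 ← R5 + 6·R2.
R6 ← R6 − 5·R2.
R3 ← R3 / (21).
R1 ← R1 − 6·R3.
R2 ← R2 + 6·R3.
R4 ← R4 − 58·R3.
R5 ← R5 + 33·R3.
R6 ← R6 − 29·R3.
R4 ← R4 / (-278/105).
R1 ← R1 − 6/7·R4.
R2 ← R2 + 16/35·R4.
R3 ← R3 + 64/105·R4.
R5 ← R5 + 277/35·R4.
R6 ← R6 + 139/105·R4.
R5 ← R5 / (-12853/139).
R1 ← R1 − 1525/139·R5.
R2 ← R2 + 906/139·R5.
R3 ← R3 + 791/139·R5.
R4 ← R4 + 1339/139·R5.
R6 reduces to 0 = 0, so the extra equation is consistent.
Reading off the reduced rows gives a = 2, b = -5, c = 1, d = -6, e = 2.

a = 2, b = -5, c = 1, d = -6, e = 2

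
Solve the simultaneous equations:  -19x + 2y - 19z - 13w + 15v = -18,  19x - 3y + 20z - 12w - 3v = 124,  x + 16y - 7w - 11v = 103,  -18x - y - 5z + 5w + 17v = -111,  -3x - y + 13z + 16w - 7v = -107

x = 6, y = 5, z = -1, w = -4, v = 1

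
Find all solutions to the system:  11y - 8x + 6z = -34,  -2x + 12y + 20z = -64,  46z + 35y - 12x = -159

Row-reduce:
R1 ← R1 / (-8).
R2 ← R2 + 2·R1.
R3 ← R3 + 12·R1.
R2 ← R2 / (37/4).
R1 ← R1 + 11/8·R2.
R3 ← R3 − 37/2·R2.
Row 3 reduces to 0 = 3, a contradiction. The system is inconsistent.

no solution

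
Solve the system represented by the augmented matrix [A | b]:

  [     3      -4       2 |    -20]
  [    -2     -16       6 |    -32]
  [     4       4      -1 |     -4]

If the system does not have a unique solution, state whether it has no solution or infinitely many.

Row-reduce:
R1 ← R1 / (3).
R2 ← R2 + 2·R1.
R3 ← R3 − 4·R1.
R2 ← R2 / (-56/3).
R1 ← R1 + 4/3·R2.
R3 ← R3 − 28/3·R2.
Rank is 2 with 3 unknowns, leaving x_3 free.

infinitely many solutions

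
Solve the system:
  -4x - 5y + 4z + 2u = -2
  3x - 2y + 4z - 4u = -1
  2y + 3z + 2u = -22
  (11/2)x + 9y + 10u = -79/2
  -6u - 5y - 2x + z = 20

no solution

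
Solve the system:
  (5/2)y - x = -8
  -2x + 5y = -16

infinitely many solutions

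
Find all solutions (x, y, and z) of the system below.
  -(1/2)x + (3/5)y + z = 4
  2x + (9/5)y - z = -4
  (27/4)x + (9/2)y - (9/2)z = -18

infinitely many solutions

Row-reduce:
R1 ← R1 / (-1/2).
R2 ← R2 − 2·R1.
R3 ← R3 − 27/4·R1.
R2 ← R2 / (21/5).
R1 ← R1 + 6/5·R2.
R3 ← R3 − 63/5·R2.
Rank is 2 with 3 unknowns, leaving z free.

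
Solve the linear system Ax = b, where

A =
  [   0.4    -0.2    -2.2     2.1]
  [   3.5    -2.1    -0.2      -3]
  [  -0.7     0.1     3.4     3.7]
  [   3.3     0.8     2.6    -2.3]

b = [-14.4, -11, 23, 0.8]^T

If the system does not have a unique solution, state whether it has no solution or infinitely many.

x_1 = -4, x_2 = -2, x_3 = 6, x_4 = 0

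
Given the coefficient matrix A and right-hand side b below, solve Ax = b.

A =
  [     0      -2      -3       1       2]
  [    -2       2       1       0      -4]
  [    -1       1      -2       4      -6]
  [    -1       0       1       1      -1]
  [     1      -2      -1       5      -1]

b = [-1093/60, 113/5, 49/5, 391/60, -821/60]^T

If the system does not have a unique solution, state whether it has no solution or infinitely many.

Row-reduce the augmented matrix:
Swap R1 and R2.
R1 ← R1 / (-2).
R3 ← R3 + 1·R1.
R4 ← R4 + 1·R1.
R5 ← R5 − 1·R1.
R2 ← R2 / (-2).
R1 ← R1 + 1·R2.
R4 ← R4 + 1·R2.
R5 ← R5 + 1·R2.
R3 ← R3 / (-5/2).
R1 ← R1 − 1·R3.
R2 ← R2 − 3/2·R3.
R4 ← R4 − 2·R3.
R5 ← R5 − 1·R3.
R4 ← R4 / (37/10).
R1 ← R1 − 11/10·R4.
R2 ← R2 − 19/10·R4.
R3 ← R3 + 8/5·R4.
R5 ← R5 − 61/10·R4.
R5 ← R5 / (-12/37).
R1 ← R1 − 13/37·R5.
R2 ← R2 + 65/37·R5.
R3 ← R3 − 8/37·R5.
R4 ← R4 + 32/37·R5.
Reading off the reduced rows gives x_1 = -8/3, x_2 = 4/3, x_3 = 13/5, x_4 = -7/4, x_5 = -3.

x_1 = -8/3, x_2 = 4/3, x_3 = 13/5, x_4 = -7/4, x_5 = -3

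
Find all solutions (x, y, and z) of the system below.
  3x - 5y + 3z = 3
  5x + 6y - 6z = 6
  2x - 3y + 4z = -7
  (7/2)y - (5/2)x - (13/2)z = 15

no solution

Row-reduce:
R1 ← R1 / (3).
R2 ← R2 − 5·R1.
R3 ← R3 − 2·R1.
R4 ← R4 + 5/2·R1.
R2 ← R2 / (43/3).
R1 ← R1 + 5/3·R2.
R3 ← R3 − 1/3·R2.
R4 ← R4 + 2/3·R2.
R3 ← R3 / (97/43).
R1 ← R1 + 12/43·R3.
R2 ← R2 + 33/43·R3.
R4 ← R4 + 194/43·R3.
Row 4 reduces to 0 = -1/2, a contradiction. The system is inconsistent.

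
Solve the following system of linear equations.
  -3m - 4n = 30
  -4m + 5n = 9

Row-reduce the augmented matrix:
R1 ← R1 / (-3).
R2 ← R2 + 4·R1.
R2 ← R2 / (31/3).
R1 ← R1 − 4/3·R2.
Reading off the reduced rows gives m = -6, n = -3.

m = -6, n = -3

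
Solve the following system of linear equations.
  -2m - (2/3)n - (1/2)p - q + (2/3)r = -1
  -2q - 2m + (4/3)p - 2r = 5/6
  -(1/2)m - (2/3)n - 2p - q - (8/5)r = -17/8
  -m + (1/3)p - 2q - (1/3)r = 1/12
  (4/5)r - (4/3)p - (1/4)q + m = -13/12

Row-reduce the augmented matrix:
R1 ← R1 / (-2).
R2 ← R2 + 2·R1.
R3 ← R3 + 1/2·R1.
R4 ← R4 + 1·R1.
R5 ← R5 − 1·R1.
R2 ← R2 / (2/3).
R1 ← R1 − 1/3·R2.
R3 ← R3 + 1/2·R2.
R4 ← R4 − 1/3·R2.
R5 ← R5 + 1/3·R2.
R3 ← R3 / (-1/2).
R1 ← R1 + 2/3·R3.
R2 ← R2 − 11/4·R3.
R4 ← R4 + 1/3·R3.
R5 ← R5 + 2/3·R3.
Swap R4 and R5.
R4 ← R4 / (3/4).
R1 ← R1 − 3·R4.
R2 ← R2 + 39/4·R4.
R3 ← R3 − 3·R4.
R5 ← R5 / (143/45).
R1 ← R1 + 199/15·R5.
R2 ← R2 − 1367/36·R5.
R3 ← R3 + 529/45·R5.
R4 ← R4 − 868/135·R5.
Reading off the reduced rows gives m = 1/4, n = 0, p = 1, q = 0, r = 0.

m = 1/4, n = 0, p = 1, q = 0, r = 0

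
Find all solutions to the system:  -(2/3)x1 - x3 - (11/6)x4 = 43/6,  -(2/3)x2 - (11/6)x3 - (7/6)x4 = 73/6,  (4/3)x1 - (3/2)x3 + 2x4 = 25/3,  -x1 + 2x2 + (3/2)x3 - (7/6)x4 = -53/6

x1 = 1, x2 = 0, x3 = -6, x4 = -1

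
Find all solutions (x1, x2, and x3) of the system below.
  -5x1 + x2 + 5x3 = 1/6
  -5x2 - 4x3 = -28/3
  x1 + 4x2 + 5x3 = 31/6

x1 = -1/2, x2 = 8/3, x3 = -1

Row-reduce the augmented matrix:
R1 ← R1 / (-5).
R3 ← R3 − 1·R1.
R2 ← R2 / (-5).
R1 ← R1 + 1/5·R2.
R3 ← R3 − 21/5·R2.
R3 ← R3 / (66/25).
R1 ← R1 + 21/25·R3.
R2 ← R2 − 4/5·R3.
Reading off the reduced rows gives x1 = -1/2, x2 = 8/3, x3 = -1.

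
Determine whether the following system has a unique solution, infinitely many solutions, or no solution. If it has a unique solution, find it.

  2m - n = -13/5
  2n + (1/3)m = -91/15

m = -13/5, n = -13/5

From equation 1: n = 13/5 + 2·m.
Substitute into equation 2 and solve: m = -13/5.
Then n = -13/5.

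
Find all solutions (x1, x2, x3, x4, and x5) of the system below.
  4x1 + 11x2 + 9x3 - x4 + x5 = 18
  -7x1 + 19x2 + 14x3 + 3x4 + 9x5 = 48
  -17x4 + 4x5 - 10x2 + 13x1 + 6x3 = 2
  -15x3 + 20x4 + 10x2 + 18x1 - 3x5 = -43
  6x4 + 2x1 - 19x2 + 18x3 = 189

x1 = 0, x2 = -3, x3 = 6, x4 = 4, x5 = 1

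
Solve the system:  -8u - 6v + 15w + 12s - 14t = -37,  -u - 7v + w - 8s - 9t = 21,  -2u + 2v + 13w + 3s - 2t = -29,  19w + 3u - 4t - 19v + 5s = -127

infinitely many solutions

Row-reduce:
R1 ← R1 / (-8).
R2 ← R2 + 1·R1.
R3 ← R3 + 2·R1.
R4 ← R4 − 3·R1.
R2 ← R2 / (-25/4).
R1 ← R1 − 3/4·R2.
R3 ← R3 − 7/2·R2.
R4 ← R4 + 85/4·R2.
R3 ← R3 / (219/25).
R1 ← R1 + 99/50·R3.
R2 ← R2 − 7/50·R3.
R4 ← R4 − 138/5·R3.
R4 ← R4 / (4275/73).
R1 ← R1 + 561/146·R4.
R2 ← R2 − 703/438·R4.
R3 ← R3 + 133/219·R4.
Rank is 4 with 5 unknowns, leaving t free.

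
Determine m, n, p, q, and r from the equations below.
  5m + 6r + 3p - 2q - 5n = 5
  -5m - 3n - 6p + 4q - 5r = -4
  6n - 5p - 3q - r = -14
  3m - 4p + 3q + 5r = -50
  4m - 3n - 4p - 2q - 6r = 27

Row-reduce the augmented matrix:
R1 ← R1 / (5).
R2 ← R2 + 5·R1.
R4 ← R4 − 3·R1.
R5 ← R5 − 4·R1.
R2 ← R2 / (-8).
R1 ← R1 + 1·R2.
R3 ← R3 − 6·R2.
R4 ← R4 − 3·R2.
R5 ← R5 − 1·R2.
R3 ← R3 / (-29/4).
R1 ← R1 − 39/40·R3.
R2 ← R2 − 3/8·R3.
R4 ← R4 + 277/40·R3.
R5 ← R5 + 271/40·R3.
R4 ← R4 / (1851/290).
R1 ← R1 + 247/290·R4.
R2 ← R2 + 19/58·R4.
R3 ← R3 − 6/29·R4.
R5 ← R5 − 363/290·R4.
R5 ← R5 / (-6686/617).
R1 ← R1 − 2425/1851·R5.
R2 ← R2 + 64/1851·R5.
R3 ← R3 + 19/617·R5.
R4 ← R4 − 584/1851·R5.
Reading off the reduced rows gives m = -1, n = -3, p = 3, q = -5, r = -4.

m = -1, n = -3, p = 3, q = -5, r = -4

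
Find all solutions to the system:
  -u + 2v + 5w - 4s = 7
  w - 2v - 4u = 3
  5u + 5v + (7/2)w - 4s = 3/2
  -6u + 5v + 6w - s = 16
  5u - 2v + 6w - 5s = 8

no solution

Row-reduce:
R1 ← R1 / (-1).
R2 ← R2 + 4·R1.
R3 ← R3 − 5·R1.
R4 ← R4 + 6·R1.
R5 ← R5 − 5·R1.
R2 ← R2 / (-10).
R1 ← R1 + 2·R2.
R3 ← R3 − 15·R2.
R4 ← R4 + 7·R2.
R5 ← R5 − 8·R2.
Swap R3 and R4.
R3 ← R3 / (-107/10).
R1 ← R1 + 6/5·R3.
R2 ← R2 − 19/10·R3.
R5 ← R5 − 79/5·R3.
Swap R4 and R5.
R4 ← R4 / (559/107).
R1 ← R1 + 56/107·R4.
R2 ← R2 − 53/107·R4.
R3 ← R3 + 118/107·R4.
Row 5 reduces to 0 = -1, a contradiction. The system is inconsistent.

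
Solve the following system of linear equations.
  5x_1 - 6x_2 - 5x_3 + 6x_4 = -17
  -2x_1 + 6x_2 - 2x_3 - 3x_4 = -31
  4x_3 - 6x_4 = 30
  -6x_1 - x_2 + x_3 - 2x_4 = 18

Row-reduce the augmented matrix:
R1 ← R1 / (5).
R2 ← R2 + 2·R1.
R4 ← R4 + 6·R1.
R2 ← R2 / (18/5).
R1 ← R1 + 6/5·R2.
R4 ← R4 + 41/5·R2.
R3 ← R3 / (4).
R1 ← R1 + 7/3·R3.
R2 ← R2 + 10/9·R3.
R4 ← R4 + 127/9·R3.
R4 ← R4 / (-52/3).
R1 ← R1 + 5/2·R4.
R2 ← R2 + 11/6·R4.
R3 ← R3 + 3/2·R4.
Reading off the reduced rows gives x_1 = -1, x_2 = -4, x_3 = 6, x_4 = -1.

x_1 = -1, x_2 = -4, x_3 = 6, x_4 = -1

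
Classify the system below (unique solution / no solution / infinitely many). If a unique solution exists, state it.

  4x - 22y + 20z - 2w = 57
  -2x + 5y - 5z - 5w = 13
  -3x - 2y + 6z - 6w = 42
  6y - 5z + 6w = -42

Row-reduce:
R1 ← R1 / (4).
R2 ← R2 + 2·R1.
R3 ← R3 + 3·R1.
R2 ← R2 / (-6).
R1 ← R1 + 11/2·R2.
R3 ← R3 + 37/2·R2.
R4 ← R4 − 6·R2.
R3 ← R3 / (67/12).
R1 ← R1 − 5/12·R3.
R2 ← R2 + 5/6·R3.
Row 4 reduces to 0 = -1/2, a contradiction. The system is inconsistent.

no solution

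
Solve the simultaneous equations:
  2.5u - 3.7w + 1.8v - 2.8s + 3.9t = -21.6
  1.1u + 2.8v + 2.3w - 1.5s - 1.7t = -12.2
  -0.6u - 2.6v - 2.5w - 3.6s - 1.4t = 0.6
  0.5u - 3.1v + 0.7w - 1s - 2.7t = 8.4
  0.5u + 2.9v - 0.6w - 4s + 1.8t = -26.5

u = -1, v = -2, w = -2, s = 4, t = -3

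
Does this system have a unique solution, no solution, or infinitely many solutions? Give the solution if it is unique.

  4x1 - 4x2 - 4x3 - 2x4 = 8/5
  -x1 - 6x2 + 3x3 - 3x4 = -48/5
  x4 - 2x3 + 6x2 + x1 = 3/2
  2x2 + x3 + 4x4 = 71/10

Row-reduce the augmented matrix:
R1 ← R1 / (4).
R2 ← R2 + 1·R1.
R3 ← R3 − 1·R1.
R2 ← R2 / (-7).
R1 ← R1 + 1·R2.
R3 ← R3 − 7·R2.
R4 ← R4 − 2·R2.
R1 ← R1 + 9/7·R3.
R2 ← R2 + 2/7·R3.
R4 ← R4 − 11/7·R3.
R4 ← R4 / (43/7).
R1 ← R1 + 18/7·R4.
R2 ← R2 + 1/14·R4.
R3 ← R3 + 2·R4.
Reading off the reduced rows gives x1 = -3/2, x2 = -4/5, x3 = -5/2, x4 = 14/5.

x1 = -3/2, x2 = -4/5, x3 = -5/2, x4 = 14/5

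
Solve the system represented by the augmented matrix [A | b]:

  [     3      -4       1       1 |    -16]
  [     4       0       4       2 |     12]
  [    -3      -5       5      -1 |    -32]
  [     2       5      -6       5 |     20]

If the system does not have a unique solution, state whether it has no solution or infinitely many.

x_1 = 3, x_2 = 6, x_3 = 1, x_4 = -2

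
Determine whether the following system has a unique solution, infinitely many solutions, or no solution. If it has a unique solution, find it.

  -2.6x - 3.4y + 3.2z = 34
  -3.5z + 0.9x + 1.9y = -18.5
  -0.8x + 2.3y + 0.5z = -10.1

x = -4, y = -6, z = 1

Row-reduce the augmented matrix:
R1 ← R1 / (-13/5).
R2 ← R2 − 9/10·R1.
R3 ← R3 + 4/5·R1.
R2 ← R2 / (47/65).
R1 ← R1 − 17/13·R2.
R3 ← R3 − 87/26·R2.
R3 ← R3 / (9951/940).
R1 ← R1 − 291/94·R3.
R2 ← R2 + 311/94·R3.
Reading off the reduced rows gives x = -4, y = -6, z = 1.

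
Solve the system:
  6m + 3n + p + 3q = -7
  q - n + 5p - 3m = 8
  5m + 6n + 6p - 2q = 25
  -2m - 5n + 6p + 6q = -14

Row-reduce the augmented matrix:
R1 ← R1 / (6).
R2 ← R2 + 3·R1.
R3 ← R3 − 5·R1.
R4 ← R4 + 2·R1.
R2 ← R2 / (1/2).
R1 ← R1 − 1/2·R2.
R3 ← R3 − 7/2·R2.
R4 ← R4 + 4·R2.
R3 ← R3 / (-100/3).
R1 ← R1 + 16/3·R3.
R2 ← R2 − 11·R3.
R4 ← R4 − 151/3·R3.
R4 ← R4 / (-311/50).
R1 ← R1 − 38/25·R4.
R2 ← R2 + 113/50·R4.
R3 ← R3 − 33/50·R4.
Reading off the reduced rows gives m = -1, n = 2, p = 2, q = -3.

m = -1, n = 2, p = 2, q = -3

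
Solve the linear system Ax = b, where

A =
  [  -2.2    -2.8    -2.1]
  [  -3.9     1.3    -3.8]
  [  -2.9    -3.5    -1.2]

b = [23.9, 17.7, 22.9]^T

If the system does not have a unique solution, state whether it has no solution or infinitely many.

Row-reduce the augmented matrix:
R1 ← R1 / (-11/5).
R2 ← R2 + 39/10·R1.
R3 ← R3 + 29/10·R1.
R2 ← R2 / (689/110).
R1 ← R1 − 14/11·R2.
R3 ← R3 − 21/110·R2.
R3 ← R3 / (10821/6890).
R1 ← R1 − 1337/1378·R3.
R2 ← R2 + 17/1378·R3.
Reading off the reduced rows gives x_1 = -1, x_2 = -4, x_3 = -5.

x_1 = -1, x_2 = -4, x_3 = -5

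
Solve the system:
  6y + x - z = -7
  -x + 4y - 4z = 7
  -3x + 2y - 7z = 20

Row-reduce:
R2 ← R2 + 1·R1.
R3 ← R3 + 3·R1.
R2 ← R2 / (10).
R1 ← R1 − 6·R2.
R3 ← R3 − 20·R2.
Row 3 reduces to 0 = -1, a contradiction. The system is inconsistent.

no solution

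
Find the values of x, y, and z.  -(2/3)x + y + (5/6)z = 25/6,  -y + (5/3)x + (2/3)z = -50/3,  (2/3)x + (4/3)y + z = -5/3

x = -5, y = 5, z = -5

Row-reduce the augmented matrix:
R1 ← R1 / (-2/3).
R2 ← R2 − 5/3·R1.
R3 ← R3 − 2/3·R1.
R2 ← R2 / (3/2).
R1 ← R1 + 3/2·R2.
R3 ← R3 − 7/3·R2.
R3 ← R3 / (-22/9).
R1 ← R1 − 3/2·R3.
R2 ← R2 − 11/6·R3.
Reading off the reduced rows gives x = -5, y = 5, z = -5.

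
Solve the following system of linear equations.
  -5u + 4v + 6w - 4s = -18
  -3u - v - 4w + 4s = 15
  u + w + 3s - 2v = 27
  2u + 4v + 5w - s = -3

u = 0, v = -3, w = 3, s = 6

Row-reduce the augmented matrix:
R1 ← R1 / (-5).
R2 ← R2 + 3·R1.
R3 ← R3 − 1·R1.
R4 ← R4 − 2·R1.
R2 ← R2 / (-17/5).
R1 ← R1 + 4/5·R2.
R3 ← R3 + 6/5·R2.
R4 ← R4 − 28/5·R2.
R3 ← R3 / (83/17).
R1 ← R1 − 10/17·R3.
R2 ← R2 − 38/17·R3.
R4 ← R4 + 87/17·R3.
R4 ← R4 / (654/83).
R1 ← R1 + 58/83·R4.
R2 ← R2 + 154/83·R4.
R3 ← R3 + 1/83·R4.
Reading off the reduced rows gives u = 0, v = -3, w = 3, s = 6.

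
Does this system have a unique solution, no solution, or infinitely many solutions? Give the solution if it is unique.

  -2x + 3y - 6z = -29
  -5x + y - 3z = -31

infinitely many solutions

Row-reduce:
R1 ← R1 / (-2).
R2 ← R2 + 5·R1.
R2 ← R2 / (-13/2).
R1 ← R1 + 3/2·R2.
Rank is 2 with 3 unknowns, leaving z free.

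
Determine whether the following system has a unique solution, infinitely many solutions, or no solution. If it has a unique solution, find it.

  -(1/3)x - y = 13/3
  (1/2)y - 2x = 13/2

Row-reduce the augmented matrix:
R1 ← R1 / (-1/3).
R2 ← R2 + 2·R1.
R2 ← R2 / (13/2).
R1 ← R1 − 3·R2.
Reading off the reduced rows gives x = -4, y = -3.

x = -4, y = -3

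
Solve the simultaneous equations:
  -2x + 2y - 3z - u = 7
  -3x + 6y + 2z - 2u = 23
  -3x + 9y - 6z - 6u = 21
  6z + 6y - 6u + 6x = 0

infinitely many solutions

Row-reduce:
R1 ← R1 / (-2).
R2 ← R2 + 3·R1.
R3 ← R3 + 3·R1.
R4 ← R4 − 6·R1.
R2 ← R2 / (3).
R1 ← R1 + 1·R2.
R3 ← R3 − 6·R2.
R4 ← R4 − 12·R2.
R3 ← R3 / (-29/2).
R1 ← R1 − 11/3·R3.
R2 ← R2 − 13/6·R3.
R4 ← R4 + 29·R3.
Rank is 3 with 4 unknowns, leaving u free.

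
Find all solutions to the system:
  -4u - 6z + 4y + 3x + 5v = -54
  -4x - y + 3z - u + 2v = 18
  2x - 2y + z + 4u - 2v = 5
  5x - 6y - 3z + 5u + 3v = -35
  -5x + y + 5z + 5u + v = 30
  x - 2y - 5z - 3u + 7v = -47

Row-reduce:
R1 ← R1 / (3).
R2 ← R2 + 4·R1.
R3 ← R3 − 2·R1.
R4 ← R4 − 5·R1.
R5 ← R5 + 5·R1.
R6 ← R6 − 1·R1.
R2 ← R2 / (13/3).
R1 ← R1 − 4/3·R2.
R3 ← R3 + 14/3·R2.
R4 ← R4 + 38/3·R2.
R5 ← R5 − 23/3·R2.
R6 ← R6 + 10/3·R2.
R3 ← R3 / (-5/13).
R1 ← R1 + 6/13·R3.
R2 ← R2 + 15/13·R3.
R4 ← R4 + 99/13·R3.
R5 ← R5 − 50/13·R3.
R6 ← R6 + 89/13·R3.
R4 ← R4 / (-19/5).
R1 ← R1 − 4/5·R4.
R2 ← R2 + 1·R4.
R3 ← R3 − 2/5·R4.
R5 ← R5 − 8·R4.
R6 ← R6 + 19/5·R4.
R5 ← R5 / (-1722/19).
R1 ← R1 + 347/19·R5.
R2 ← R2 − 106/19·R5.
R3 ← R3 + 316/19·R5.
R4 ← R4 − 296/19·R5.
Row 6 reduces to 0 = -2, a contradiction. The system is inconsistent.

no solution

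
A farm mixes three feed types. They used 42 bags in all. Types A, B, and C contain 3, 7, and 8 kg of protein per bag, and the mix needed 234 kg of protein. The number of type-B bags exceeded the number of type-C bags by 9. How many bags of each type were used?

type-A bags: 17, type-B bags: 17, type-C bags: 8

Let a = type-A bags, b = type-B bags, c = type-C bags.
  a + b + c = 42
  3a + 7b + 8c = 234
  b - c = 9
Row-reduce the augmented matrix:
R2 ← R2 − 3·R1.
R2 ← R2 / (4).
R1 ← R1 − 1·R2.
R3 ← R3 − 1·R2.
R3 ← R3 / (-9/4).
R1 ← R1 + 1/4·R3.
R2 ← R2 − 5/4·R3.
Reading off the reduced rows gives a = 17, b = 17, c = 8.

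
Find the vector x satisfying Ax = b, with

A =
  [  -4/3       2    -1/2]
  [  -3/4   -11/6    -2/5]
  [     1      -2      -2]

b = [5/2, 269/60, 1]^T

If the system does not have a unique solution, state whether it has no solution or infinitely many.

x_1 = -3, x_2 = -1, x_3 = -1

Row-reduce the augmented matrix:
R1 ← R1 / (-4/3).
R2 ← R2 + 3/4·R1.
R3 ← R3 − 1·R1.
R2 ← R2 / (-71/24).
R1 ← R1 + 3/2·R2.
R3 ← R3 + 1/2·R2.
R3 ← R3 / (-836/355).
R1 ← R1 − 309/710·R3.
R2 ← R2 − 57/1420·R3.
Reading off the reduced rows gives x_1 = -3, x_2 = -1, x_3 = -1.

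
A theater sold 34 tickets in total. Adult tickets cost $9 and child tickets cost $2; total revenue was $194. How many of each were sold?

adult tickets: 18, child tickets: 16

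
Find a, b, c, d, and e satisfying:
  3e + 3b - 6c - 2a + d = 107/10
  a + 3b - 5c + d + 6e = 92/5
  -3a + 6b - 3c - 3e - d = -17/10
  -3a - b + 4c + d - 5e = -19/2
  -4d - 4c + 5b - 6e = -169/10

a = 0, b = 3/2, c = 1/2, d = 2, e = 12/5

Row-reduce the augmented matrix:
R1 ← R1 / (-2).
R2 ← R2 − 1·R1.
R3 ← R3 + 3·R1.
R4 ← R4 + 3·R1.
R2 ← R2 / (9/2).
R1 ← R1 + 3/2·R2.
R3 ← R3 − 3/2·R2.
R4 ← R4 + 11/2·R2.
R5 ← R5 − 5·R2.
R3 ← R3 / (26/3).
R1 ← R1 − 1/3·R3.
R2 ← R2 + 16/9·R3.
R4 ← R4 − 29/9·R3.
R5 ← R5 − 44/9·R3.
R4 ← R4 / (191/78).
R1 ← R1 − 3/26·R4.
R2 ← R2 + 11/39·R4.
R3 ← R3 + 9/26·R4.
R5 ← R5 + 155/39·R4.
R5 ← R5 / (-611/191).
R1 ← R1 − 234/191·R5.
R2 ← R2 − 1/191·R5.
R3 ← R3 + 129/191·R5.
R4 ← R4 − 264/191·R5.
Reading off the reduced rows gives a = 0, b = 3/2, c = 1/2, d = 2, e = 12/5.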